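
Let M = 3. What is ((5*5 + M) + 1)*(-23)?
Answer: -667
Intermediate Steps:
((5*5 + M) + 1)*(-23) = ((5*5 + 3) + 1)*(-23) = ((25 + 3) + 1)*(-23) = (28 + 1)*(-23) = 29*(-23) = -667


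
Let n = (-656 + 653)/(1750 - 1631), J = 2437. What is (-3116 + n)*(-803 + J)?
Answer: -605898638/119 ≈ -5.0916e+6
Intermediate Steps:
n = -3/119 ≈ -0.025210
(-3116 + n)*(-803 + J) = (-3116 - 3/119)*(-803 + 2437) = -370807/119*1634 = -605898638/119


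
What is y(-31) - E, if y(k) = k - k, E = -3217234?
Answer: 3217234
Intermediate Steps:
y(k) = 0
y(-31) - E = 0 - 1*(-3217234) = 0 + 3217234 = 3217234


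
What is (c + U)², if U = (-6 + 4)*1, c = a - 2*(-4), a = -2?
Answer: 16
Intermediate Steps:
c = 6 (c = -2 - 2*(-4) = -2 + 8 = 6)
U = -2 (U = -2*1 = -2)
(c + U)² = (6 - 2)² = 4² = 16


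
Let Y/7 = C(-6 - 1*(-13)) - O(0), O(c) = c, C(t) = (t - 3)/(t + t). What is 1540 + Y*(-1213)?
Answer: -886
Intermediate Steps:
C(t) = (-3 + t)/(2*t) (C(t) = (-3 + t)/((2*t)) = (-3 + t)*(1/(2*t)) = (-3 + t)/(2*t))
Y = 2 (Y = 7*((-3 + (-6 - 1*(-13)))/(2*(-6 - 1*(-13))) - 1*0) = 7*((-3 + (-6 + 13))/(2*(-6 + 13)) + 0) = 7*((1/2)*(-3 + 7)/7 + 0) = 7*((1/2)*(1/7)*4 + 0) = 7*(2/7 + 0) = 7*(2/7) = 2)
1540 + Y*(-1213) = 1540 + 2*(-1213) = 1540 - 2426 = -886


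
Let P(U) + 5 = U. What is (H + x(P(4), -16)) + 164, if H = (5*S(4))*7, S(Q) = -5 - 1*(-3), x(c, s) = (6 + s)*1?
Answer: 84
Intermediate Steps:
P(U) = -5 + U
x(c, s) = 6 + s
S(Q) = -2 (S(Q) = -5 + 3 = -2)
H = -70 (H = (5*(-2))*7 = -10*7 = -70)
(H + x(P(4), -16)) + 164 = (-70 + (6 - 16)) + 164 = (-70 - 10) + 164 = -80 + 164 = 84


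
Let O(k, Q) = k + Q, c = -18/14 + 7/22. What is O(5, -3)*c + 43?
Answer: 3162/77 ≈ 41.065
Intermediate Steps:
c = -149/154 (c = -18*1/14 + 7*(1/22) = -9/7 + 7/22 = -149/154 ≈ -0.96753)
O(k, Q) = Q + k
O(5, -3)*c + 43 = (-3 + 5)*(-149/154) + 43 = 2*(-149/154) + 43 = -149/77 + 43 = 3162/77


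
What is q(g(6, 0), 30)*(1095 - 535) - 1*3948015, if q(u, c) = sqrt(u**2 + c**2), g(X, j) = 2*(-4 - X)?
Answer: -3948015 + 5600*sqrt(13) ≈ -3.9278e+6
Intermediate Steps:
g(X, j) = -8 - 2*X
q(u, c) = sqrt(c**2 + u**2)
q(g(6, 0), 30)*(1095 - 535) - 1*3948015 = sqrt(30**2 + (-8 - 2*6)**2)*(1095 - 535) - 1*3948015 = sqrt(900 + (-8 - 12)**2)*560 - 3948015 = sqrt(900 + (-20)**2)*560 - 3948015 = sqrt(900 + 400)*560 - 3948015 = sqrt(1300)*560 - 3948015 = (10*sqrt(13))*560 - 3948015 = 5600*sqrt(13) - 3948015 = -3948015 + 5600*sqrt(13)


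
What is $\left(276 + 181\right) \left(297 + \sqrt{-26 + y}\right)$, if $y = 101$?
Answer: $135729 + 2285 \sqrt{3} \approx 1.3969 \cdot 10^{5}$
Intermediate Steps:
$\left(276 + 181\right) \left(297 + \sqrt{-26 + y}\right) = \left(276 + 181\right) \left(297 + \sqrt{-26 + 101}\right) = 457 \left(297 + \sqrt{75}\right) = 457 \left(297 + 5 \sqrt{3}\right) = 135729 + 2285 \sqrt{3}$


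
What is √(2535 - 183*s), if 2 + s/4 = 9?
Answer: I*√2589 ≈ 50.882*I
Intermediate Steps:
s = 28 (s = -8 + 4*9 = -8 + 36 = 28)
√(2535 - 183*s) = √(2535 - 183*28) = √(2535 - 5124) = √(-2589) = I*√2589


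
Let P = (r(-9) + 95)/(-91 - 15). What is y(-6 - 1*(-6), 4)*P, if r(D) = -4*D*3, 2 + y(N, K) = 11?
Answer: -1827/106 ≈ -17.236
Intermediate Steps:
y(N, K) = 9 (y(N, K) = -2 + 11 = 9)
r(D) = -12*D
P = -203/106 (P = (-12*(-9) + 95)/(-91 - 15) = (108 + 95)/(-106) = 203*(-1/106) = -203/106 ≈ -1.9151)
y(-6 - 1*(-6), 4)*P = 9*(-203/106) = -1827/106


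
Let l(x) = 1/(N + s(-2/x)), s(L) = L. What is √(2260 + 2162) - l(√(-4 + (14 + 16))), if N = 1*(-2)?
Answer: 13/25 + √4422 - √26/50 ≈ 66.916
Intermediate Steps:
N = -2
l(x) = 1/(-2 - 2/x)
√(2260 + 2162) - l(√(-4 + (14 + 16))) = √(2260 + 2162) - (-1)*√(-4 + (14 + 16))/(2 + 2*√(-4 + (14 + 16))) = √4422 - (-1)*√(-4 + 30)/(2 + 2*√(-4 + 30)) = √4422 - (-1)*√26/(2 + 2*√26) = √4422 + √26/(2 + 2*√26)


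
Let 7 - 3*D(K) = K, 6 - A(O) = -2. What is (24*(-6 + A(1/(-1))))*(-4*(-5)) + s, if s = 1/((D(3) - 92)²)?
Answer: 71024649/73984 ≈ 960.00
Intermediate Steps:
A(O) = 8 (A(O) = 6 - 1*(-2) = 6 + 2 = 8)
D(K) = 7/3 - K/3
s = 9/73984 (s = 1/(((7/3 - ⅓*3) - 92)²) = 1/(((7/3 - 1) - 92)²) = 1/((4/3 - 92)²) = 1/((-272/3)²) = 1/(73984/9) = 9/73984 ≈ 0.00012165)
(24*(-6 + A(1/(-1))))*(-4*(-5)) + s = (24*(-6 + 8))*(-4*(-5)) + 9/73984 = (24*2)*20 + 9/73984 = 48*20 + 9/73984 = 960 + 9/73984 = 71024649/73984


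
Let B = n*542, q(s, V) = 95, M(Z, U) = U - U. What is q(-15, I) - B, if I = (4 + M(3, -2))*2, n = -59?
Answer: 32073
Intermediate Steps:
M(Z, U) = 0
I = 8 (I = (4 + 0)*2 = 4*2 = 8)
B = -31978 (B = -59*542 = -31978)
q(-15, I) - B = 95 - 1*(-31978) = 95 + 31978 = 32073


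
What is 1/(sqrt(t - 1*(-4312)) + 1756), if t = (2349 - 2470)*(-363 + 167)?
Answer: 439/763877 - 7*sqrt(143)/1527754 ≈ 0.00051991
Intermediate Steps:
t = 23716 (t = -121*(-196) = 23716)
1/(sqrt(t - 1*(-4312)) + 1756) = 1/(sqrt(23716 - 1*(-4312)) + 1756) = 1/(sqrt(23716 + 4312) + 1756) = 1/(sqrt(28028) + 1756) = 1/(14*sqrt(143) + 1756) = 1/(1756 + 14*sqrt(143))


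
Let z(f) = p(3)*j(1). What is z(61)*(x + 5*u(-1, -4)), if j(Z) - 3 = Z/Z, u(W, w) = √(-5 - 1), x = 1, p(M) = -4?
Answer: -16 - 80*I*√6 ≈ -16.0 - 195.96*I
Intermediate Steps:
u(W, w) = I*√6 (u(W, w) = √(-6) = I*√6)
j(Z) = 4 (j(Z) = 3 + Z/Z = 3 + 1 = 4)
z(f) = -16 (z(f) = -4*4 = -16)
z(61)*(x + 5*u(-1, -4)) = -16*(1 + 5*(I*√6)) = -16*(1 + 5*I*√6) = -16 - 80*I*√6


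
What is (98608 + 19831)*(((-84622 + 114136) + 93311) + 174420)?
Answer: 35205400555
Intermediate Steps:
(98608 + 19831)*(((-84622 + 114136) + 93311) + 174420) = 118439*((29514 + 93311) + 174420) = 118439*(122825 + 174420) = 118439*297245 = 35205400555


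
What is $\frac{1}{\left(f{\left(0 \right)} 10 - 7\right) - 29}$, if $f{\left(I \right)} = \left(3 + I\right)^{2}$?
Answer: $\frac{1}{54} \approx 0.018519$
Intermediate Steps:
$\frac{1}{\left(f{\left(0 \right)} 10 - 7\right) - 29} = \frac{1}{\left(\left(3 + 0\right)^{2} \cdot 10 - 7\right) - 29} = \frac{1}{\left(3^{2} \cdot 10 - 7\right) - 29} = \frac{1}{\left(9 \cdot 10 - 7\right) - 29} = \frac{1}{\left(90 - 7\right) - 29} = \frac{1}{83 - 29} = \frac{1}{54}$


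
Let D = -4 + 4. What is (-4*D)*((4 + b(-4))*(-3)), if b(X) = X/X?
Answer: 0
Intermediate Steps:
b(X) = 1
D = 0
(-4*D)*((4 + b(-4))*(-3)) = (-4*0)*((4 + 1)*(-3)) = 0*(5*(-3)) = 0*(-15) = 0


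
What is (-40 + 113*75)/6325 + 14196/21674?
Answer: 27260989/13708805 ≈ 1.9886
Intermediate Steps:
(-40 + 113*75)/6325 + 14196/21674 = (-40 + 8475)*(1/6325) + 14196*(1/21674) = 8435*(1/6325) + 7098/10837 = 1687/1265 + 7098/10837 = 27260989/13708805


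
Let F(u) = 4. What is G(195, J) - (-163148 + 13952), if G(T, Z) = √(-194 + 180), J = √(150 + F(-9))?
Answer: 149196 + I*√14 ≈ 1.492e+5 + 3.7417*I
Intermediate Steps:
J = √154 (J = √(150 + 4) = √154 ≈ 12.410)
G(T, Z) = I*√14 (G(T, Z) = √(-14) = I*√14)
G(195, J) - (-163148 + 13952) = I*√14 - (-163148 + 13952) = I*√14 - 1*(-149196) = I*√14 + 149196 = 149196 + I*√14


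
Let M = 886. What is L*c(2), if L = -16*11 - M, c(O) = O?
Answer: -2124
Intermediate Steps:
L = -1062 (L = -16*11 - 1*886 = -176 - 886 = -1062)
L*c(2) = -1062*2 = -2124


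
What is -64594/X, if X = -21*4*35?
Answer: 32297/1470 ≈ 21.971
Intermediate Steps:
X = -2940 (X = -84*35 = -2940)
-64594/X = -64594/(-2940) = -64594*(-1/2940) = 32297/1470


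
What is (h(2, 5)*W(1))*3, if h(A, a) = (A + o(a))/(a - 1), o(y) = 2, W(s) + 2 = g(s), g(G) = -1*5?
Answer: -21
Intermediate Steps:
g(G) = -5
W(s) = -7 (W(s) = -2 - 5 = -7)
h(A, a) = (2 + A)/(-1 + a) (h(A, a) = (A + 2)/(a - 1) = (2 + A)/(-1 + a))
(h(2, 5)*W(1))*3 = (((2 + 2)/(-1 + 5))*(-7))*3 = ((4/4)*(-7))*3 = (((¼)*4)*(-7))*3 = (1*(-7))*3 = -7*3 = -21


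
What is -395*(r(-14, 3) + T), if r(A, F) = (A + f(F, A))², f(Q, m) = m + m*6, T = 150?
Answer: -5014130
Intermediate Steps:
f(Q, m) = 7*m (f(Q, m) = m + 6*m = 7*m)
r(A, F) = 64*A² (r(A, F) = (A + 7*A)² = (8*A)² = 64*A²)
-395*(r(-14, 3) + T) = -395*(64*(-14)² + 150) = -395*(64*196 + 150) = -395*(12544 + 150) = -395*12694 = -5014130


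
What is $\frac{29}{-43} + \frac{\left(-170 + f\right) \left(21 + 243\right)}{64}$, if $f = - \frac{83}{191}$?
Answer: $- \frac{46237019}{65704} \approx -703.72$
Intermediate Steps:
$f = - \frac{83}{191}$ ($f = \left(-83\right) \frac{1}{191} = - \frac{83}{191} \approx -0.43456$)
$\frac{29}{-43} + \frac{\left(-170 + f\right) \left(21 + 243\right)}{64} = \frac{29}{-43} + \frac{\left(-170 - \frac{83}{191}\right) \left(21 + 243\right)}{64} = 29 \left(- \frac{1}{43}\right) + \left(- \frac{32553}{191}\right) 264 \cdot \frac{1}{64} = - \frac{29}{43} - \frac{1074249}{1528} = - \frac{46237019}{65704}$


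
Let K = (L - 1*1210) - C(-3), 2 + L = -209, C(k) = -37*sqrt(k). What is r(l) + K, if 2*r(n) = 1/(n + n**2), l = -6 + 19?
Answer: -517243/364 + 37*I*sqrt(3) ≈ -1421.0 + 64.086*I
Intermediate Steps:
L = -211 (L = -2 - 209 = -211)
l = 13
K = -1421 + 37*I*sqrt(3) (K = (-211 - 1*1210) - (-37)*sqrt(-3) = (-211 - 1210) - (-37)*I*sqrt(3) = -1421 - (-37)*I*sqrt(3) = -1421 + 37*I*sqrt(3) ≈ -1421.0 + 64.086*I)
r(n) = 1/(2*(n + n**2))
r(l) + K = (1/2)/(13*(1 + 13)) + (-1421 + 37*I*sqrt(3)) = (1/2)*(1/13)/14 + (-1421 + 37*I*sqrt(3)) = (1/2)*(1/13)*(1/14) + (-1421 + 37*I*sqrt(3)) = 1/364 + (-1421 + 37*I*sqrt(3)) = -517243/364 + 37*I*sqrt(3)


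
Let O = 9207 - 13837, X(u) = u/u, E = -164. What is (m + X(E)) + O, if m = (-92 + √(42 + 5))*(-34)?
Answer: -1501 - 34*√47 ≈ -1734.1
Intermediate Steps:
X(u) = 1
O = -4630
m = 3128 - 34*√47 (m = (-92 + √47)*(-34) = 3128 - 34*√47 ≈ 2894.9)
(m + X(E)) + O = ((3128 - 34*√47) + 1) - 4630 = (3129 - 34*√47) - 4630 = -1501 - 34*√47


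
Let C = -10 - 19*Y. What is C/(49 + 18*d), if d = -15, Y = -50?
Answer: -940/221 ≈ -4.2534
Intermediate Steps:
C = 940 (C = -10 - 19*(-50) = -10 + 950 = 940)
C/(49 + 18*d) = 940/(49 + 18*(-15)) = 940/(49 - 270) = 940/(-221) = 940*(-1/221) = -940/221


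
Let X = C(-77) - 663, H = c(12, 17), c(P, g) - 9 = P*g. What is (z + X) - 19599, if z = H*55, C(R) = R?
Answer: -8624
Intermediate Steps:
c(P, g) = 9 + P*g
H = 213 (H = 9 + 12*17 = 9 + 204 = 213)
z = 11715 (z = 213*55 = 11715)
X = -740 (X = -77 - 663 = -740)
(z + X) - 19599 = (11715 - 740) - 19599 = 10975 - 19599 = -8624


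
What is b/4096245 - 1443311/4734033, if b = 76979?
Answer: -1849244780296/6463919668695 ≈ -0.28609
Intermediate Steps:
b/4096245 - 1443311/4734033 = 76979/4096245 - 1443311/4734033 = -1849244780296/6463919668695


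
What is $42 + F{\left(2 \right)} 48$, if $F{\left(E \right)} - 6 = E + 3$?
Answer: $570$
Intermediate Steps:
$F{\left(E \right)} = 9 + E$ ($F{\left(E \right)} = 6 + \left(E + 3\right) = 6 + \left(3 + E\right) = 9 + E$)
$42 + F{\left(2 \right)} 48 = 42 + \left(9 + 2\right) 48 = 42 + 11 \cdot 48 = 42 + 528 = 570$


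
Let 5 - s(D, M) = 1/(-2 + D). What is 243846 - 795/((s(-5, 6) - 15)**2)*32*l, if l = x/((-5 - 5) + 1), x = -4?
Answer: 3481190338/14283 ≈ 2.4373e+5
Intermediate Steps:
l = 4/9 (l = -4/((-5 - 5) + 1) = -4/(-10 + 1) = -4/(-9) = -4*(-1/9) = 4/9 ≈ 0.44444)
s(D, M) = 5 - 1/(-2 + D)
243846 - 795/((s(-5, 6) - 15)**2)*32*l = 243846 - 795/(((-11 + 5*(-5))/(-2 - 5) - 15)**2)*32*(4/9) = 243846 - 795/(((-11 - 25)/(-7) - 15)**2)*128/9 = 243846 - 795/((-1/7*(-36) - 15)**2)*128/9 = 243846 - 795/((36/7 - 15)**2)*128/9 = 243846 - 795/((-69/7)**2)*128/9 = 243846 - 795/(4761/49)*128/9 = 243846 - 795*(49/4761)*128/9 = 243846 - 12985*128/(1587*9) = 243846 - 1*1662080/14283 = 243846 - 1662080/14283 = 3481190338/14283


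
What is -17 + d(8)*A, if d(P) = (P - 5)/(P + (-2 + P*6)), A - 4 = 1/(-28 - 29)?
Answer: -17215/1026 ≈ -16.779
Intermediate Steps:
A = 227/57 (A = 4 + 1/(-28 - 29) = 4 + 1/(-57) = 4 - 1/57 = 227/57 ≈ 3.9825)
d(P) = (-5 + P)/(-2 + 7*P) (d(P) = (-5 + P)/(P + (-2 + 6*P)) = (-5 + P)/(-2 + 7*P))
-17 + d(8)*A = -17 + ((-5 + 8)/(-2 + 7*8))*(227/57) = -17 + (3/(-2 + 56))*(227/57) = -17 + (3/54)*(227/57) = -17 + ((1/54)*3)*(227/57) = -17 + (1/18)*(227/57) = -17 + 227/1026 = -17215/1026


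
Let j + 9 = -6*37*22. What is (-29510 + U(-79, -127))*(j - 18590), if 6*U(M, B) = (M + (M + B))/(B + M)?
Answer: 285506901075/412 ≈ 6.9298e+8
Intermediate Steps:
j = -4893 (j = -9 - 6*37*22 = -9 - 222*22 = -9 - 4884 = -4893)
U(M, B) = (B + 2*M)/(6*(B + M)) (U(M, B) = ((M + (M + B))/(B + M))/6 = ((M + (B + M))/(B + M))/6 = ((B + 2*M)/(B + M))/6 = (B + 2*M)/(6*(B + M)))
(-29510 + U(-79, -127))*(j - 18590) = (-29510 + ((⅓)*(-79) + (⅙)*(-127))/(-127 - 79))*(-4893 - 18590) = (-29510 + (-79/3 - 127/6)/(-206))*(-23483) = (-29510 - 1/206*(-95/2))*(-23483) = (-29510 + 95/412)*(-23483) = -12158025/412*(-23483) = 285506901075/412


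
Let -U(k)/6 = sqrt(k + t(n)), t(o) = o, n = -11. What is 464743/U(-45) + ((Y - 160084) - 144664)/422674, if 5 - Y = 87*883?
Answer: -190782/211337 + 464743*I*sqrt(14)/168 ≈ -0.90274 + 10351.0*I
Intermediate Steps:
Y = -76816 (Y = 5 - 87*883 = 5 - 1*76821 = 5 - 76821 = -76816)
U(k) = -6*sqrt(-11 + k) (U(k) = -6*sqrt(k - 11) = -6*sqrt(-11 + k))
464743/U(-45) + ((Y - 160084) - 144664)/422674 = 464743/((-6*sqrt(-11 - 45))) + ((-76816 - 160084) - 144664)/422674 = 464743/((-12*I*sqrt(14))) + (-236900 - 144664)*(1/422674) = 464743/((-12*I*sqrt(14))) - 381564*1/422674 = 464743/((-12*I*sqrt(14))) - 190782/211337 = 464743*(I*sqrt(14)/168) - 190782/211337 = 464743*I*sqrt(14)/168 - 190782/211337 = -190782/211337 + 464743*I*sqrt(14)/168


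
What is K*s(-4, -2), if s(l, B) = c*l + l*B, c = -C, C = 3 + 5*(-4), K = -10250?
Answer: 615000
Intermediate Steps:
C = -17 (C = 3 - 20 = -17)
c = 17 (c = -1*(-17) = 17)
s(l, B) = 17*l + B*l (s(l, B) = 17*l + l*B = 17*l + B*l)
K*s(-4, -2) = -(-41000)*(17 - 2) = -(-41000)*15 = -10250*(-60) = 615000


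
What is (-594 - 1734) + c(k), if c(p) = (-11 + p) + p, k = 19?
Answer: -2301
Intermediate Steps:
c(p) = -11 + 2*p
(-594 - 1734) + c(k) = (-594 - 1734) + (-11 + 2*19) = -2328 + (-11 + 38) = -2328 + 27 = -2301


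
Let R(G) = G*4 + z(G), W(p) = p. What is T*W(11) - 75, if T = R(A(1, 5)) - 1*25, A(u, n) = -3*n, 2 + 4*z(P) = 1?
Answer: -4051/4 ≈ -1012.8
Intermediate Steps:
z(P) = -1/4 (z(P) = -1/2 + (1/4)*1 = -1/2 + 1/4 = -1/4)
R(G) = -1/4 + 4*G (R(G) = G*4 - 1/4 = 4*G - 1/4 = -1/4 + 4*G)
T = -341/4 (T = (-1/4 + 4*(-3*5)) - 1*25 = (-1/4 + 4*(-15)) - 25 = (-1/4 - 60) - 25 = -241/4 - 25 = -341/4 ≈ -85.250)
T*W(11) - 75 = -341/4*11 - 75 = -3751/4 - 75 = -4051/4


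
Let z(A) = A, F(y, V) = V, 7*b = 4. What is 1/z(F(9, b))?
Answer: 7/4 ≈ 1.7500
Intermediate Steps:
b = 4/7 (b = (⅐)*4 = 4/7 ≈ 0.57143)
1/z(F(9, b)) = 1/(4/7) = 7/4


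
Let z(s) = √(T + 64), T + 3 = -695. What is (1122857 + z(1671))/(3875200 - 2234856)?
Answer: 1122857/1640344 + I*√634/1640344 ≈ 0.68453 + 1.535e-5*I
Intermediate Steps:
T = -698 (T = -3 - 695 = -698)
z(s) = I*√634 (z(s) = √(-698 + 64) = √(-634) = I*√634)
(1122857 + z(1671))/(3875200 - 2234856) = (1122857 + I*√634)/(3875200 - 2234856) = (1122857 + I*√634)/1640344 = (1122857 + I*√634)*(1/1640344) = 1122857/1640344 + I*√634/1640344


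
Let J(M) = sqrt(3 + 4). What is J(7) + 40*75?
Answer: 3000 + sqrt(7) ≈ 3002.6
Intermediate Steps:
J(M) = sqrt(7)
J(7) + 40*75 = sqrt(7) + 40*75 = sqrt(7) + 3000 = 3000 + sqrt(7)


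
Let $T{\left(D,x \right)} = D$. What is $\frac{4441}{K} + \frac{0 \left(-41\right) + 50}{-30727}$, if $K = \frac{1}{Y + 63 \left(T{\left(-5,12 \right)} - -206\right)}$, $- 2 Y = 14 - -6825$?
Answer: $\frac{2522710267509}{61454} \approx 4.105 \cdot 10^{7}$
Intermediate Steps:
$Y = - \frac{6839}{2}$ ($Y = - \frac{14 - -6825}{2} = - \frac{14 + 6825}{2} = \left(- \frac{1}{2}\right) 6839 = - \frac{6839}{2} \approx -3419.5$)
$K = \frac{2}{18487}$ ($K = \frac{1}{- \frac{6839}{2} + 63 \left(-5 - -206\right)} = \frac{1}{- \frac{6839}{2} + 63 \left(-5 + 206\right)} = \frac{1}{- \frac{6839}{2} + 63 \cdot 201} = \frac{1}{- \frac{6839}{2} + 12663} = \frac{1}{\frac{18487}{2}} = \frac{2}{18487} \approx 0.00010818$)
$\frac{4441}{K} + \frac{0 \left(-41\right) + 50}{-30727} = \frac{4441}{\frac{2}{18487}} + \frac{0 \left(-41\right) + 50}{-30727} = 4441 \cdot \frac{18487}{2} + \left(0 + 50\right) \left(- \frac{1}{30727}\right) = \frac{82100767}{2} + 50 \left(- \frac{1}{30727}\right) = \frac{82100767}{2} - \frac{50}{30727} = \frac{2522710267509}{61454}$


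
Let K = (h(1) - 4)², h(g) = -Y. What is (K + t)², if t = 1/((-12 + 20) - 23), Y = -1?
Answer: 17956/225 ≈ 79.804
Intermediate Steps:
h(g) = 1 (h(g) = -1*(-1) = 1)
t = -1/15 (t = 1/(8 - 23) = 1/(-15) = -1/15 ≈ -0.066667)
K = 9 (K = (1 - 4)² = (-3)² = 9)
(K + t)² = (9 - 1/15)² = (134/15)² = 17956/225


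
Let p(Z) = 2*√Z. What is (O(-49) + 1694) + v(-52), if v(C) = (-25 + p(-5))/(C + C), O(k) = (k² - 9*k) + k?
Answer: 466673/104 - I*√5/52 ≈ 4487.2 - 0.043001*I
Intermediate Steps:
O(k) = k² - 8*k
v(C) = (-25 + 2*I*√5)/(2*C) (v(C) = (-25 + 2*√(-5))/(C + C) = (-25 + 2*(I*√5))/((2*C)) = (-25 + 2*I*√5)*(1/(2*C)) = (-25 + 2*I*√5)/(2*C))
(O(-49) + 1694) + v(-52) = (-49*(-8 - 49) + 1694) + (-25/2 + I*√5)/(-52) = (-49*(-57) + 1694) - (-25/2 + I*√5)/52 = (2793 + 1694) + (25/104 - I*√5/52) = 4487 + (25/104 - I*√5/52) = 466673/104 - I*√5/52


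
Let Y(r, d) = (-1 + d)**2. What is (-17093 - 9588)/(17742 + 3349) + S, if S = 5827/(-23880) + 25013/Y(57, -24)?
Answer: 2424569955883/62956635000 ≈ 38.512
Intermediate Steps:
S = 118733713/2985000 (S = 5827/(-23880) + 25013/((-1 - 24)**2) = 5827*(-1/23880) + 25013/((-25)**2) = -5827/23880 + 25013/625 = 118733713/2985000 ≈ 39.777)
(-17093 - 9588)/(17742 + 3349) + S = (-17093 - 9588)/(17742 + 3349) + 118733713/2985000 = -26681/21091 + 118733713/2985000 = 2424569955883/62956635000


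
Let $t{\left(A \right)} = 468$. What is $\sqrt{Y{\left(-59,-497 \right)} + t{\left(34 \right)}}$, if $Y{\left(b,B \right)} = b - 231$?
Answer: $\sqrt{178} \approx 13.342$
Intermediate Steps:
$Y{\left(b,B \right)} = -231 + b$ ($Y{\left(b,B \right)} = b - 231 = -231 + b$)
$\sqrt{Y{\left(-59,-497 \right)} + t{\left(34 \right)}} = \sqrt{\left(-231 - 59\right) + 468} = \sqrt{-290 + 468} = \sqrt{178}$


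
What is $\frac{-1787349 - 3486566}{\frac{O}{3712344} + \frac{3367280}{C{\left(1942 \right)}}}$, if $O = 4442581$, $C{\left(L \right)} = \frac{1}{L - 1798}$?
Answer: $- \frac{19578586706760}{1800072249864661} \approx -0.010877$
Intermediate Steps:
$C{\left(L \right)} = \frac{1}{-1798 + L}$
$\frac{-1787349 - 3486566}{\frac{O}{3712344} + \frac{3367280}{C{\left(1942 \right)}}} = \frac{-1787349 - 3486566}{\frac{4442581}{3712344} + \frac{3367280}{\frac{1}{-1798 + 1942}}} = - \frac{5273915}{4442581 \cdot \frac{1}{3712344} + \frac{3367280}{\frac{1}{144}}} = - \frac{5273915}{\frac{4442581}{3712344} + 3367280 \frac{1}{\frac{1}{144}}} = - \frac{5273915}{\frac{4442581}{3712344} + 3367280 \cdot 144} = - \frac{5273915}{\frac{4442581}{3712344} + 484888320} = - \frac{5273915}{\frac{1800072249864661}{3712344}} = \left(-5273915\right) \frac{3712344}{1800072249864661} = - \frac{19578586706760}{1800072249864661}$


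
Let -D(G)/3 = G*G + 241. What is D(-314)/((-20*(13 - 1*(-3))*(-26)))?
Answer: -296511/8320 ≈ -35.638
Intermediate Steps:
D(G) = -723 - 3*G**2 (D(G) = -3*(G*G + 241) = -3*(G**2 + 241) = -3*(241 + G**2) = -723 - 3*G**2)
D(-314)/((-20*(13 - 1*(-3))*(-26))) = (-723 - 3*(-314)**2)/((-20*(13 - 1*(-3))*(-26))) = (-723 - 3*98596)/((-20*(13 + 3)*(-26))) = (-723 - 295788)/((-20*16*(-26))) = -296511/((-320*(-26))) = -296511/8320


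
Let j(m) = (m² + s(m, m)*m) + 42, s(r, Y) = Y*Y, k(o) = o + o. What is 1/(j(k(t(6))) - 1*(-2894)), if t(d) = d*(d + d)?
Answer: 1/3009656 ≈ 3.3226e-7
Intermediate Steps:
t(d) = 2*d² (t(d) = d*(2*d) = 2*d²)
k(o) = 2*o
s(r, Y) = Y²
j(m) = 42 + m² + m³ (j(m) = (m² + m²*m) + 42 = (m² + m³) + 42 = 42 + m² + m³)
1/(j(k(t(6))) - 1*(-2894)) = 1/((42 + (2*(2*6²))² + (2*(2*6²))³) - 1*(-2894)) = 1/((42 + (2*(2*36))² + (2*(2*36))³) + 2894) = 1/((42 + (2*72)² + (2*72)³) + 2894) = 1/((42 + 144² + 144³) + 2894) = 1/((42 + 20736 + 2985984) + 2894) = 1/(3006762 + 2894) = 1/3009656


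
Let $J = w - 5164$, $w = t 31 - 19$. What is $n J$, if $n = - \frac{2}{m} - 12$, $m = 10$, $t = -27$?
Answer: $73444$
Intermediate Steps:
$w = -856$ ($w = \left(-27\right) 31 - 19 = -837 - 19 = -856$)
$J = -6020$ ($J = -856 - 5164 = -6020$)
$n = - \frac{61}{5}$ ($n = - \frac{2}{10} - 12 = \left(-2\right) \frac{1}{10} - 12 = - \frac{1}{5} - 12 = - \frac{61}{5} \approx -12.2$)
$n J = \left(- \frac{61}{5}\right) \left(-6020\right) = 73444$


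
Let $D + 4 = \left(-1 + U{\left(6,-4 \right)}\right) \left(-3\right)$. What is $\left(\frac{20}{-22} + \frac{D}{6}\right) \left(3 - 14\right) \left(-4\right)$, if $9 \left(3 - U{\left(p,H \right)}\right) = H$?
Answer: $- \frac{1108}{9} \approx -123.11$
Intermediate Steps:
$U{\left(p,H \right)} = 3 - \frac{H}{9}$
$D = - \frac{34}{3}$ ($D = -4 + \left(-1 + \left(3 - - \frac{4}{9}\right)\right) \left(-3\right) = -4 + \left(-1 + \left(3 + \frac{4}{9}\right)\right) \left(-3\right) = -4 + \left(-1 + \frac{31}{9}\right) \left(-3\right) = -4 + \frac{22}{9} \left(-3\right) = -4 - \frac{22}{3} = - \frac{34}{3} \approx -11.333$)
$\left(\frac{20}{-22} + \frac{D}{6}\right) \left(3 - 14\right) \left(-4\right) = \left(\frac{20}{-22} - \frac{34}{3 \cdot 6}\right) \left(3 - 14\right) \left(-4\right) = \left(20 \left(- \frac{1}{22}\right) - \frac{17}{9}\right) \left(3 - 14\right) \left(-4\right) = \left(- \frac{10}{11} - \frac{17}{9}\right) \left(-11\right) \left(-4\right) = \left(- \frac{277}{99}\right) \left(-11\right) \left(-4\right) = \frac{277}{9} \left(-4\right) = - \frac{1108}{9}$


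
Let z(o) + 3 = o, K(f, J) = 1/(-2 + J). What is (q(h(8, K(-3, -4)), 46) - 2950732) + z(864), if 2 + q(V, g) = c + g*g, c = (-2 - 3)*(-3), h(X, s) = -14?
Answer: -2947742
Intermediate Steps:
c = 15 (c = -5*(-3) = 15)
z(o) = -3 + o
q(V, g) = 13 + g² (q(V, g) = -2 + (15 + g*g) = -2 + (15 + g²) = 13 + g²)
(q(h(8, K(-3, -4)), 46) - 2950732) + z(864) = ((13 + 46²) - 2950732) + (-3 + 864) = ((13 + 2116) - 2950732) + 861 = (2129 - 2950732) + 861 = -2948603 + 861 = -2947742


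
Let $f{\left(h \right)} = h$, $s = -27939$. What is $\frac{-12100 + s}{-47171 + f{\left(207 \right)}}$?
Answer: $\frac{40039}{46964} \approx 0.85255$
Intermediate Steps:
$\frac{-12100 + s}{-47171 + f{\left(207 \right)}} = \frac{-12100 - 27939}{-47171 + 207} = - \frac{40039}{-46964} = \left(-40039\right) \left(- \frac{1}{46964}\right) = \frac{40039}{46964}$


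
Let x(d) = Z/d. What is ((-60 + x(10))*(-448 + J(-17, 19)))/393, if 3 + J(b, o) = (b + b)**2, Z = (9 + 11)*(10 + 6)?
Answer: -6580/131 ≈ -50.229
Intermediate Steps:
Z = 320 (Z = 20*16 = 320)
J(b, o) = -3 + 4*b**2 (J(b, o) = -3 + (b + b)**2 = -3 + (2*b)**2 = -3 + 4*b**2)
x(d) = 320/d
((-60 + x(10))*(-448 + J(-17, 19)))/393 = ((-60 + 320/10)*(-448 + (-3 + 4*(-17)**2)))/393 = ((-60 + 320*(1/10))*(-448 + (-3 + 4*289)))*(1/393) = ((-60 + 32)*(-448 + (-3 + 1156)))*(1/393) = -28*(-448 + 1153)*(1/393) = -28*705*(1/393) = -19740*1/393 = -6580/131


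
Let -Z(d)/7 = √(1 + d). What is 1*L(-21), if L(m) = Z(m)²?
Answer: -980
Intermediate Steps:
Z(d) = -7*√(1 + d)
L(m) = 49 + 49*m (L(m) = (-7*√(1 + m))² = 49 + 49*m)
1*L(-21) = 1*(49 + 49*(-21)) = 1*(49 - 1029) = 1*(-980) = -980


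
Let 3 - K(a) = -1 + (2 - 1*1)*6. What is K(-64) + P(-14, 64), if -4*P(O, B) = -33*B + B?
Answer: 510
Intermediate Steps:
K(a) = -2 (K(a) = 3 - (-1 + (2 - 1*1)*6) = 3 - (-1 + (2 - 1)*6) = 3 - (-1 + 1*6) = 3 - (-1 + 6) = 3 - 1*5 = 3 - 5 = -2)
P(O, B) = 8*B (P(O, B) = -(-33*B + B)/4 = -(-8)*B = 8*B)
K(-64) + P(-14, 64) = -2 + 8*64 = -2 + 512 = 510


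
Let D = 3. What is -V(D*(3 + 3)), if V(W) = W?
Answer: -18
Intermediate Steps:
-V(D*(3 + 3)) = -3*(3 + 3) = -3*6 = -1*18 = -18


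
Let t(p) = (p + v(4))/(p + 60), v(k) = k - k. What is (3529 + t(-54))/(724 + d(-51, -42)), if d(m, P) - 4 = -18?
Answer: 352/71 ≈ 4.9577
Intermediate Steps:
v(k) = 0
t(p) = p/(60 + p) (t(p) = (p + 0)/(p + 60) = p/(60 + p))
d(m, P) = -14 (d(m, P) = 4 - 18 = -14)
(3529 + t(-54))/(724 + d(-51, -42)) = (3529 - 54/(60 - 54))/(724 - 14) = (3529 - 54/6)/710 = (3529 - 54*⅙)*(1/710) = (3529 - 9)*(1/710) = 3520*(1/710) = 352/71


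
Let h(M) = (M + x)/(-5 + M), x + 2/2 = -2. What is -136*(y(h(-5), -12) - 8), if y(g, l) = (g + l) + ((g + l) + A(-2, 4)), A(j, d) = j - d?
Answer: 24752/5 ≈ 4950.4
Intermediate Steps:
x = -3 (x = -1 - 2 = -3)
h(M) = (-3 + M)/(-5 + M) (h(M) = (M - 3)/(-5 + M) = (-3 + M)/(-5 + M))
y(g, l) = -6 + 2*g + 2*l (y(g, l) = (g + l) + ((g + l) + (-2 - 1*4)) = (g + l) + ((g + l) + (-2 - 4)) = (g + l) + ((g + l) - 6) = (g + l) + (-6 + g + l) = -6 + 2*g + 2*l)
-136*(y(h(-5), -12) - 8) = -136*((-6 + 2*((-3 - 5)/(-5 - 5)) + 2*(-12)) - 8) = -136*((-6 + 2*(-8/(-10)) - 24) - 8) = -136*((-6 + 2*(-1/10*(-8)) - 24) - 8) = -136*((-6 + 2*(4/5) - 24) - 8) = -136*((-6 + 8/5 - 24) - 8) = -136*(-142/5 - 8) = -136*(-182/5) = 24752/5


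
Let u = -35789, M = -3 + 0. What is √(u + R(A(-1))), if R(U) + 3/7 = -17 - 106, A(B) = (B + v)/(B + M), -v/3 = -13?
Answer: I*√1759709/7 ≈ 189.51*I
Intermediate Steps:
v = 39 (v = -3*(-13) = 39)
M = -3
A(B) = (39 + B)/(-3 + B) (A(B) = (B + 39)/(B - 3) = (39 + B)/(-3 + B))
R(U) = -864/7 (R(U) = -3/7 + (-17 - 106) = -3/7 - 123 = -864/7)
√(u + R(A(-1))) = √(-35789 - 864/7) = √(-251387/7) = I*√1759709/7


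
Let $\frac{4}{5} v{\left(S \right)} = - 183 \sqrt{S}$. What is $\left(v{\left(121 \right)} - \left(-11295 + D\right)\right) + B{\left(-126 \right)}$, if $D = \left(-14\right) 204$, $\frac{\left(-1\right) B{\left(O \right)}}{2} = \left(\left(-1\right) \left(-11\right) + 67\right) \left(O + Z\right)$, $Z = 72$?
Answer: $\frac{80235}{4} \approx 20059.0$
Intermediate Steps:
$B{\left(O \right)} = -11232 - 156 O$ ($B{\left(O \right)} = - 2 \left(\left(-1\right) \left(-11\right) + 67\right) \left(O + 72\right) = - 2 \left(11 + 67\right) \left(72 + O\right) = - 2 \cdot 78 \left(72 + O\right) = - 2 \left(5616 + 78 O\right) = -11232 - 156 O$)
$v{\left(S \right)} = - \frac{915 \sqrt{S}}{4}$ ($v{\left(S \right)} = \frac{5 \left(- 183 \sqrt{S}\right)}{4} = - \frac{915 \sqrt{S}}{4}$)
$D = -2856$
$\left(v{\left(121 \right)} - \left(-11295 + D\right)\right) + B{\left(-126 \right)} = \left(- \frac{915 \sqrt{121}}{4} + \left(11295 - -2856\right)\right) - -8424 = \left(\left(- \frac{915}{4}\right) 11 + \left(11295 + 2856\right)\right) + \left(-11232 + 19656\right) = \left(- \frac{10065}{4} + 14151\right) + 8424 = \frac{46539}{4} + 8424 = \frac{80235}{4}$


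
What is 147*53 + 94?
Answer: 7885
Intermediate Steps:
147*53 + 94 = 7791 + 94 = 7885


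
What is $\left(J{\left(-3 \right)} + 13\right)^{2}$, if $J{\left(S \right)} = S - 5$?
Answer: $25$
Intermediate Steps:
$J{\left(S \right)} = -5 + S$ ($J{\left(S \right)} = S - 5 = -5 + S$)
$\left(J{\left(-3 \right)} + 13\right)^{2} = \left(\left(-5 - 3\right) + 13\right)^{2} = \left(-8 + 13\right)^{2} = 5^{2} = 25$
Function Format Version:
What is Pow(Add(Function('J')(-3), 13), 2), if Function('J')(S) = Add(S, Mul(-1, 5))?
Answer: 25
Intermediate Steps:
Function('J')(S) = Add(-5, S) (Function('J')(S) = Add(S, -5) = Add(-5, S))
Pow(Add(Function('J')(-3), 13), 2) = Pow(Add(Add(-5, -3), 13), 2) = Pow(Add(-8, 13), 2) = Pow(5, 2) = 25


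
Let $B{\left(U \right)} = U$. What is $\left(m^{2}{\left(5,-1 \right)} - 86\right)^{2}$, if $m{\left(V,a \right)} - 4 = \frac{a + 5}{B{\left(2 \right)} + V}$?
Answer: $\frac{10176100}{2401} \approx 4238.3$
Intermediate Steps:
$m{\left(V,a \right)} = 4 + \frac{5 + a}{2 + V}$ ($m{\left(V,a \right)} = 4 + \frac{a + 5}{2 + V} = 4 + \frac{5 + a}{2 + V}$)
$\left(m^{2}{\left(5,-1 \right)} - 86\right)^{2} = \left(\left(\frac{13 - 1 + 4 \cdot 5}{2 + 5}\right)^{2} - 86\right)^{2} = \left(\left(\frac{13 - 1 + 20}{7}\right)^{2} - 86\right)^{2} = \left(\left(\frac{1}{7} \cdot 32\right)^{2} - 86\right)^{2} = \left(\left(\frac{32}{7}\right)^{2} - 86\right)^{2} = \left(\frac{1024}{49} - 86\right)^{2} = \left(- \frac{3190}{49}\right)^{2} = \frac{10176100}{2401}$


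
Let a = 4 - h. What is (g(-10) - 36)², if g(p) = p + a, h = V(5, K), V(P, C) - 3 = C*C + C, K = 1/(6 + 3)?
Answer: 13359025/6561 ≈ 2036.1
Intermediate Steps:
K = ⅑ (K = 1/9 = ⅑ ≈ 0.11111)
V(P, C) = 3 + C + C² (V(P, C) = 3 + (C*C + C) = 3 + (C² + C) = 3 + (C + C²) = 3 + C + C²)
h = 253/81 (h = 3 + ⅑ + (⅑)² = 3 + ⅑ + 1/81 = 253/81 ≈ 3.1235)
a = 71/81 (a = 4 - 1*253/81 = 4 - 253/81 = 71/81 ≈ 0.87654)
g(p) = 71/81 + p (g(p) = p + 71/81 = 71/81 + p)
(g(-10) - 36)² = ((71/81 - 10) - 36)² = (-739/81 - 36)² = (-3655/81)² = 13359025/6561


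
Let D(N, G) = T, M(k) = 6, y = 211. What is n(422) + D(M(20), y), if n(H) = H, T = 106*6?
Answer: 1058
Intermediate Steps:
T = 636
D(N, G) = 636
n(422) + D(M(20), y) = 422 + 636 = 1058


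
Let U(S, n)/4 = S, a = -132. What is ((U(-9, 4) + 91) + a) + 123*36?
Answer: 4351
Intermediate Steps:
U(S, n) = 4*S
((U(-9, 4) + 91) + a) + 123*36 = ((4*(-9) + 91) - 132) + 123*36 = ((-36 + 91) - 132) + 4428 = (55 - 132) + 4428 = -77 + 4428 = 4351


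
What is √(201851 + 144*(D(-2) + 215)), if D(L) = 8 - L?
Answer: √234251 ≈ 483.99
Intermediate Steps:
√(201851 + 144*(D(-2) + 215)) = √(201851 + 144*((8 - 1*(-2)) + 215)) = √(201851 + 144*((8 + 2) + 215)) = √(201851 + 144*(10 + 215)) = √(201851 + 144*225) = √(201851 + 32400) = √234251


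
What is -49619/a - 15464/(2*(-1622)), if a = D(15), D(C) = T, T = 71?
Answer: -39966523/57581 ≈ -694.09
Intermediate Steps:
D(C) = 71
a = 71
-49619/a - 15464/(2*(-1622)) = -49619/71 - 15464/(2*(-1622)) = -49619*1/71 - 15464/(-3244) = -49619/71 - 15464*(-1/3244) = -49619/71 + 3866/811 = -39966523/57581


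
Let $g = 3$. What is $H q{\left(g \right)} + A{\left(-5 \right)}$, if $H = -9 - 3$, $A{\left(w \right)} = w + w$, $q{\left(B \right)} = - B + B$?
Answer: $-10$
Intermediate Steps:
$q{\left(B \right)} = 0$
$A{\left(w \right)} = 2 w$
$H = -12$ ($H = -9 - 3 = -12$)
$H q{\left(g \right)} + A{\left(-5 \right)} = \left(-12\right) 0 + 2 \left(-5\right) = 0 - 10 = -10$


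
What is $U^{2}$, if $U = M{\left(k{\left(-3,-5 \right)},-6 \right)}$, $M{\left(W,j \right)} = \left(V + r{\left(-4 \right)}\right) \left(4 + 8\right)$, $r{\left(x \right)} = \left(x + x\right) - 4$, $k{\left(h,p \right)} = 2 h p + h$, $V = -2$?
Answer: $28224$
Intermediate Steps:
$k{\left(h,p \right)} = h + 2 h p$ ($k{\left(h,p \right)} = 2 h p + h = h + 2 h p$)
$r{\left(x \right)} = -4 + 2 x$ ($r{\left(x \right)} = 2 x - 4 = -4 + 2 x$)
$M{\left(W,j \right)} = -168$ ($M{\left(W,j \right)} = \left(-2 + \left(-4 + 2 \left(-4\right)\right)\right) \left(4 + 8\right) = \left(-2 - 12\right) 12 = \left(-14\right) 12 = -168$)
$U = -168$
$U^{2} = \left(-168\right)^{2} = 28224$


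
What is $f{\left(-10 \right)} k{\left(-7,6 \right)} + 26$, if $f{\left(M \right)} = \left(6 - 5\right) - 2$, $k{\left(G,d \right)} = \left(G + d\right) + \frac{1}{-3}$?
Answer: $\frac{82}{3} \approx 27.333$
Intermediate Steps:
$k{\left(G,d \right)} = - \frac{1}{3} + G + d$ ($k{\left(G,d \right)} = \left(G + d\right) - \frac{1}{3} = - \frac{1}{3} + G + d$)
$f{\left(M \right)} = -1$ ($f{\left(M \right)} = 1 - 2 = -1$)
$f{\left(-10 \right)} k{\left(-7,6 \right)} + 26 = - (- \frac{1}{3} - 7 + 6) + 26 = \left(-1\right) \left(- \frac{4}{3}\right) + 26 = \frac{4}{3} + 26 = \frac{82}{3}$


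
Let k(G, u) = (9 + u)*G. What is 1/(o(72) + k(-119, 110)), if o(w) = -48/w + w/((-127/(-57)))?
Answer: -381/5383283 ≈ -7.0775e-5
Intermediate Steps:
k(G, u) = G*(9 + u)
o(w) = -48/w + 57*w/127 (o(w) = -48/w + w/((-127*(-1/57))) = -48/w + w/(127/57) = -48/w + w*(57/127) = -48/w + 57*w/127)
1/(o(72) + k(-119, 110)) = 1/((-48/72 + (57/127)*72) - 119*(9 + 110)) = 1/((-48*1/72 + 4104/127) - 119*119) = 1/((-2/3 + 4104/127) - 14161) = 1/(12058/381 - 14161) = 1/(-5383283/381) = -381/5383283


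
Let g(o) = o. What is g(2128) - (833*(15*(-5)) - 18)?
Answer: 64621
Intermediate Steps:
g(2128) - (833*(15*(-5)) - 18) = 2128 - (833*(15*(-5)) - 18) = 2128 - (833*(-75) - 18) = 2128 - (-62475 - 18) = 2128 - 1*(-62493) = 2128 + 62493 = 64621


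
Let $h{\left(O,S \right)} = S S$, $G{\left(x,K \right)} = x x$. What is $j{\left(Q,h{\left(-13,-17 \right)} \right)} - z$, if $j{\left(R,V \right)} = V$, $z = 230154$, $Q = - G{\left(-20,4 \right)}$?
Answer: $-229865$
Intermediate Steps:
$G{\left(x,K \right)} = x^{2}$
$h{\left(O,S \right)} = S^{2}$
$Q = -400$ ($Q = - \left(-20\right)^{2} = \left(-1\right) 400 = -400$)
$j{\left(Q,h{\left(-13,-17 \right)} \right)} - z = \left(-17\right)^{2} - 230154 = 289 - 230154 = -229865$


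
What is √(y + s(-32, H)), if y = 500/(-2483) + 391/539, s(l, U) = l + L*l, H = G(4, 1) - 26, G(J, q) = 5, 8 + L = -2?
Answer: √10546707617017/191191 ≈ 16.986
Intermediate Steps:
L = -10 (L = -8 - 2 = -10)
H = -21 (H = 5 - 26 = -21)
s(l, U) = -9*l (s(l, U) = l - 10*l = -9*l)
y = 701353/1338337 (y = 500*(-1/2483) + 391*(1/539) = -500/2483 + 391/539 = 701353/1338337 ≈ 0.52405)
√(y + s(-32, H)) = √(701353/1338337 - 9*(-32)) = √(701353/1338337 + 288) = √(386142409/1338337) = √10546707617017/191191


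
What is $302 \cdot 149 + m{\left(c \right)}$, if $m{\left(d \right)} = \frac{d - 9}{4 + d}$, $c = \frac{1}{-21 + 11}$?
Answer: $\frac{134987}{3} \approx 44996.0$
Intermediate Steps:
$c = - \frac{1}{10}$ ($c = \frac{1}{-10} = - \frac{1}{10} \approx -0.1$)
$m{\left(d \right)} = \frac{-9 + d}{4 + d}$
$302 \cdot 149 + m{\left(c \right)} = 302 \cdot 149 + \frac{-9 - \frac{1}{10}}{4 - \frac{1}{10}} = 44998 + \frac{1}{\frac{39}{10}} \left(- \frac{91}{10}\right) = 44998 + \frac{10}{39} \left(- \frac{91}{10}\right) = 44998 - \frac{7}{3} = \frac{134987}{3}$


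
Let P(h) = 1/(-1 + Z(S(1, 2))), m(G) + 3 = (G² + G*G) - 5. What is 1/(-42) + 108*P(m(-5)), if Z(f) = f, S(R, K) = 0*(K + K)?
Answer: -4537/42 ≈ -108.02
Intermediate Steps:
S(R, K) = 0 (S(R, K) = 0*(2*K) = 0)
m(G) = -8 + 2*G² (m(G) = -3 + ((G² + G*G) - 5) = -3 + ((G² + G²) - 5) = -3 + (2*G² - 5) = -3 + (-5 + 2*G²) = -8 + 2*G²)
P(h) = -1 (P(h) = 1/(-1 + 0) = 1/(-1) = -1)
1/(-42) + 108*P(m(-5)) = 1/(-42) + 108*(-1) = -1/42 - 108 = -4537/42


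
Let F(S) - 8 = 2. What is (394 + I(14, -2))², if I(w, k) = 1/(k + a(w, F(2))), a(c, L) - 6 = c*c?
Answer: 6209597601/40000 ≈ 1.5524e+5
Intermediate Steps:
F(S) = 10 (F(S) = 8 + 2 = 10)
a(c, L) = 6 + c² (a(c, L) = 6 + c*c = 6 + c²)
I(w, k) = 1/(6 + k + w²) (I(w, k) = 1/(k + (6 + w²)) = 1/(6 + k + w²))
(394 + I(14, -2))² = (394 + 1/(6 - 2 + 14²))² = (394 + 1/(6 - 2 + 196))² = (394 + 1/200)² = (78801/200)² = 6209597601/40000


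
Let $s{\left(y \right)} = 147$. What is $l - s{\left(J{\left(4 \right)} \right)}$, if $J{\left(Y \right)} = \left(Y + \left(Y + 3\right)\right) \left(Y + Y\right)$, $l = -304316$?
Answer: $-304463$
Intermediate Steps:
$J{\left(Y \right)} = 2 Y \left(3 + 2 Y\right)$ ($J{\left(Y \right)} = \left(Y + \left(3 + Y\right)\right) 2 Y = \left(3 + 2 Y\right) 2 Y = 2 Y \left(3 + 2 Y\right)$)
$l - s{\left(J{\left(4 \right)} \right)} = -304316 - 147 = -304463$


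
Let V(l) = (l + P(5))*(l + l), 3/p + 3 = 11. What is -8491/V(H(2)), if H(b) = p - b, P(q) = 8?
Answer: 271712/663 ≈ 409.82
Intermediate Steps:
p = 3/8 (p = 3/(-3 + 11) = 3/8 ≈ 0.37500)
H(b) = 3/8 - b
V(l) = 2*l*(8 + l) (V(l) = (l + 8)*(l + l) = (8 + l)*(2*l) = 2*l*(8 + l))
-8491/V(H(2)) = -8491*1/(2*(8 + (3/8 - 1*2))*(3/8 - 1*2)) = -8491*1/(2*(8 + (3/8 - 2))*(3/8 - 2)) = -8491*(-4/(13*(8 - 13/8))) = -8491/(2*(-13/8)*(51/8)) = -8491/(-663/32) = -8491*(-32/663) = 271712/663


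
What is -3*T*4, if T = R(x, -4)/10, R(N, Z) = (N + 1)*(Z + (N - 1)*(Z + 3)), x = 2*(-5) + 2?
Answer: 42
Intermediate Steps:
x = -8 (x = -10 + 2 = -8)
R(N, Z) = (1 + N)*(Z + (-1 + N)*(3 + Z))
T = -7/2 (T = (-3 + 3*(-8)² - 8*(-4) - 4*(-8)²)/10 = (-3 + 3*64 + 32 - 4*64)*(⅒) = (-3 + 192 + 32 - 256)*(⅒) = -35*⅒ = -7/2 ≈ -3.5000)
-3*T*4 = -3*(-7/2)*4 = (21/2)*4 = 42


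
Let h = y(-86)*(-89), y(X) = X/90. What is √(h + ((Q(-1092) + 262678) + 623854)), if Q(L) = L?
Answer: √199243135/15 ≈ 941.02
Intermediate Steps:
y(X) = X/90 (y(X) = X*(1/90) = X/90)
h = 3827/45 (h = ((1/90)*(-86))*(-89) = -43/45*(-89) = 3827/45 ≈ 85.044)
√(h + ((Q(-1092) + 262678) + 623854)) = √(3827/45 + ((-1092 + 262678) + 623854)) = √(3827/45 + (261586 + 623854)) = √(3827/45 + 885440) = √(39848627/45) = √199243135/15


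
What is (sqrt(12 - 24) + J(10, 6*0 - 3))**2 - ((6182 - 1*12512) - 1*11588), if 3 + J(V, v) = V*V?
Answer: 27315 + 388*I*sqrt(3) ≈ 27315.0 + 672.04*I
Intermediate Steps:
J(V, v) = -3 + V**2 (J(V, v) = -3 + V*V = -3 + V**2)
(sqrt(12 - 24) + J(10, 6*0 - 3))**2 - ((6182 - 1*12512) - 1*11588) = (sqrt(12 - 24) + (-3 + 10**2))**2 - ((6182 - 1*12512) - 1*11588) = (sqrt(-12) + (-3 + 100))**2 - ((6182 - 12512) - 11588) = (2*I*sqrt(3) + 97)**2 - (-6330 - 11588) = (97 + 2*I*sqrt(3))**2 - 1*(-17918) = (97 + 2*I*sqrt(3))**2 + 17918 = 17918 + (97 + 2*I*sqrt(3))**2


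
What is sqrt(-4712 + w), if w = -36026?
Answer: I*sqrt(40738) ≈ 201.84*I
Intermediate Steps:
sqrt(-4712 + w) = sqrt(-4712 - 36026) = sqrt(-40738) = I*sqrt(40738)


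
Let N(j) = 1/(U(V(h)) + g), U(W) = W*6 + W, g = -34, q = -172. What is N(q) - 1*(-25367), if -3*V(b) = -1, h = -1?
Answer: 2409862/95 ≈ 25367.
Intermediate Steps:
V(b) = ⅓ (V(b) = -⅓*(-1) = ⅓)
U(W) = 7*W (U(W) = 6*W + W = 7*W)
N(j) = -3/95 (N(j) = 1/(7*(⅓) - 34) = 1/(7/3 - 34) = 1/(-95/3) = -3/95)
N(q) - 1*(-25367) = -3/95 - 1*(-25367) = -3/95 + 25367 = 2409862/95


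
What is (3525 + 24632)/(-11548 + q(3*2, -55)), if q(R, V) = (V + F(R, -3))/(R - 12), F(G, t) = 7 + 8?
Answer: -84471/34624 ≈ -2.4397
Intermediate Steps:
F(G, t) = 15
q(R, V) = (15 + V)/(-12 + R) (q(R, V) = (V + 15)/(R - 12) = (15 + V)/(-12 + R))
(3525 + 24632)/(-11548 + q(3*2, -55)) = (3525 + 24632)/(-11548 + (15 - 55)/(-12 + 3*2)) = 28157/(-11548 - 40/(-12 + 6)) = 28157/(-11548 - 40/(-6)) = 28157/(-11548 - ⅙*(-40)) = 28157/(-11548 + 20/3) = 28157/(-34624/3) = 28157*(-3/34624) = -84471/34624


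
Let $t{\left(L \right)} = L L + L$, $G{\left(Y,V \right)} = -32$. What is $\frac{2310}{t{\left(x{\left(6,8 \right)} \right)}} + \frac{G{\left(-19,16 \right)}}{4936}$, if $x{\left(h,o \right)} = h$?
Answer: $\frac{33931}{617} \approx 54.994$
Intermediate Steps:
$t{\left(L \right)} = L + L^{2}$ ($t{\left(L \right)} = L^{2} + L = L + L^{2}$)
$\frac{2310}{t{\left(x{\left(6,8 \right)} \right)}} + \frac{G{\left(-19,16 \right)}}{4936} = \frac{2310}{6 \left(1 + 6\right)} - \frac{32}{4936} = \frac{2310}{6 \cdot 7} - \frac{4}{617} = \frac{2310}{42} - \frac{4}{617} = 2310 \cdot \frac{1}{42} - \frac{4}{617} = 55 - \frac{4}{617} = \frac{33931}{617}$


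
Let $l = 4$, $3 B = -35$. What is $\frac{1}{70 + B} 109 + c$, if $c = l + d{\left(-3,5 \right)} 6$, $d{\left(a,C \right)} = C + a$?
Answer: $\frac{3127}{175} \approx 17.869$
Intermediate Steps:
$B = - \frac{35}{3}$ ($B = \frac{1}{3} \left(-35\right) = - \frac{35}{3} \approx -11.667$)
$c = 16$ ($c = 4 + \left(5 - 3\right) 6 = 4 + 2 \cdot 6 = 4 + 12 = 16$)
$\frac{1}{70 + B} 109 + c = \frac{1}{70 - \frac{35}{3}} \cdot 109 + 16 = \frac{1}{\frac{175}{3}} \cdot 109 + 16 = \frac{3}{175} \cdot 109 + 16 = \frac{327}{175} + 16 = \frac{3127}{175}$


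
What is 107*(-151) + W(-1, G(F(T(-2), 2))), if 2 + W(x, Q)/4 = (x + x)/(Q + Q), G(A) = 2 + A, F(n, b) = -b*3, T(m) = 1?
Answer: -16164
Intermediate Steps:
F(n, b) = -3*b
W(x, Q) = -8 + 4*x/Q (W(x, Q) = -8 + 4*((x + x)/(Q + Q)) = -8 + 4*((2*x)/((2*Q))) = -8 + 4*((2*x)*(1/(2*Q))) = -8 + 4*(x/Q) = -8 + 4*x/Q)
107*(-151) + W(-1, G(F(T(-2), 2))) = 107*(-151) + (-8 + 4*(-1)/(2 - 3*2)) = -16157 + (-8 + 4*(-1)/(2 - 6)) = -16157 + (-8 + 4*(-1)/(-4)) = -16157 + (-8 + 4*(-1)*(-¼)) = -16157 + (-8 + 1) = -16157 - 7 = -16164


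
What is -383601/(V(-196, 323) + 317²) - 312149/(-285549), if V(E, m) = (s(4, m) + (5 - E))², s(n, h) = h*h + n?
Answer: 3410885439547156/3120324603072105 ≈ 1.0931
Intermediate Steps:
s(n, h) = n + h² (s(n, h) = h² + n = n + h²)
V(E, m) = (9 + m² - E)² (V(E, m) = ((4 + m²) + (5 - E))² = (9 + m² - E)²)
-383601/(V(-196, 323) + 317²) - 312149/(-285549) = -383601/((9 + 323² - 1*(-196))² + 317²) - 312149/(-285549) = -383601/((9 + 104329 + 196)² + 100489) - 312149*(-1/285549) = -383601/(104534² + 100489) + 312149/285549 = -383601/(10927357156 + 100489) + 312149/285549 = -383601/10927457645 + 312149/285549 = 3410885439547156/3120324603072105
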